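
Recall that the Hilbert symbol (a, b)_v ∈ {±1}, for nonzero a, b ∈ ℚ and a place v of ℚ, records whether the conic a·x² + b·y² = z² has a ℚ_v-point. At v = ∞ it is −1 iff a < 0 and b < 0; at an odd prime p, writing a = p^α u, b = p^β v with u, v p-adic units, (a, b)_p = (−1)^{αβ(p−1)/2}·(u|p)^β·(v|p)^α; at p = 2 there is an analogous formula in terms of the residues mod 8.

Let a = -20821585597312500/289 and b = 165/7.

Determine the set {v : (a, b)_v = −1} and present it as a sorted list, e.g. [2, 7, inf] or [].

Mod squares: a ≡ -13, b ≡ 1155. Check v ∈ {∞, 2, 3, 5, 7, 11, 13, 17}.
v=2: v_2(a)=2, v_2(b)=0; units ≡ 3, 3 (mod 8); ε·ε+αω+βω = 1·1+2·1+0·1 ≡ 1  ⇒  (a,b)_2 = -1.
v=5: a=5^6·(≡3), b=5^1·(≡4) mod 5; (3|5)=-1, (4|5)=+1; (−1)^{6·1·2}·(-1)^1·(+1)^6 = -1.
v=11: a=11^4·(≡1), b=11^1·(≡10) mod 11; (1|11)=+1, (10|11)=-1; (−1)^{4·1·5}·(+1)^1·(-1)^4 = +1.
v=7: a=7^4·(≡1), b=7^-1·(≡4) mod 7; (1|7)=+1, (4|7)=+1; (−1)^{4·-1·3}·(+1)^-1·(+1)^4 = +1.
v=∞: -13 < 0 and 1155 > 0  ⇒  (a,b)_∞ = +1.
v=17: a=17^-2·(≡13), b=17^0·(≡9) mod 17; (13|17)=+1, (9|17)=+1; (−1)^{-2·0·8}·(+1)^0·(+1)^-2 = +1.
v=3: a=3^6·(≡2), b=3^1·(≡1) mod 3; (2|3)=-1, (1|3)=+1; (−1)^{6·1·1}·(-1)^1·(+1)^6 = -1.
v=13: a=13^1·(≡10), b=13^0·(≡5) mod 13; (10|13)=+1, (5|13)=-1; (−1)^{1·0·6}·(+1)^0·(-1)^1 = -1.
(-13, 1155 / ℚ) ramifies at {2, 3, 5, 13}: a division algebra.

[2, 3, 5, 13]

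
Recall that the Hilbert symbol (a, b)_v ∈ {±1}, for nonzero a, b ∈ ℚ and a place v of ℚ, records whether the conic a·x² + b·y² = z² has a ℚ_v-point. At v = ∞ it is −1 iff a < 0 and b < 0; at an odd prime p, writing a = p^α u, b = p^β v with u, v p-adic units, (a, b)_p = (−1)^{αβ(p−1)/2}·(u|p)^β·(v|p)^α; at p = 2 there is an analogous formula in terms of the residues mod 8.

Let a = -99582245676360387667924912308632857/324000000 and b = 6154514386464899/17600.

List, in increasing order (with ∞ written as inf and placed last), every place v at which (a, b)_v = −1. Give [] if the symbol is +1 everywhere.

[7, 11, 17, 29]

(a, b) ≡ (-1390753, 75361) mod (ℚ^×)²; places V = {2, 3, 5, 7, 11, 13, 17, 23, 29, 31, ∞}.
(a,b)_11: α=0, u≡10; β=-1, v≡3 (mod 11); (10|11)=-1, (3|11)=+1; sign (−1)^0·-1^-1·+1^0 = -1.
(a,b)_13: α=3, u≡9; β=1, v≡1 (mod 13); (9|13)=+1, (1|13)=+1; sign (−1)^0·+1^1·+1^3 = +1.
(a,b)_17: α=3, u≡10; β=1, v≡15 (mod 17); (10|17)=-1, (15|17)=+1; sign (−1)^0·-1^1·+1^3 = -1.
(a,b)_5: α=-6, u≡3; β=-2, v≡1 (mod 5); (3|5)=-1, (1|5)=+1; sign (−1)^0·-1^-2·+1^-6 = +1.
(a,b)_7: α=9, u≡2; β=4, v≡3 (mod 7); (2|7)=+1, (3|7)=-1; sign (−1)^0·+1^4·-1^9 = -1.
(a,b)_2: α=-8, β=-6; u≡7, v≡1 (mod 8); ε(u)ε(v)=1·0, αω(v)=-8·0, βω(u)=-6·0; sum ≡ 0  ⇒  +1.
(a,b)_3: α=-4, u≡2; β=0, v≡1 (mod 3); (2|3)=-1, (1|3)=+1; sign (−1)^0·-1^0·+1^-4 = +1.
(a,b)_23: α=2, u≡11; β=2, v≡12 (mod 23); (11|23)=-1, (12|23)=+1; sign (−1)^0·-1^2·+1^2 = +1.
(a,b)_∞: sgn(-1390753)=−, sgn(75361)=+, so +1.
(a,b)_31: α=3, u≡5; β=1, v≡24 (mod 31); (5|31)=+1, (24|31)=-1; sign (−1)^1·+1^1·-1^3 = +1.
(a,b)_29: α=9, u≡9; β=4, v≡11 (mod 29); (9|29)=+1, (11|29)=-1; sign (−1)^0·+1^4·-1^9 = -1.
Ram(-1390753, 75361) = {7, 11, 17, 29}; no ℚ_7-point on the conic.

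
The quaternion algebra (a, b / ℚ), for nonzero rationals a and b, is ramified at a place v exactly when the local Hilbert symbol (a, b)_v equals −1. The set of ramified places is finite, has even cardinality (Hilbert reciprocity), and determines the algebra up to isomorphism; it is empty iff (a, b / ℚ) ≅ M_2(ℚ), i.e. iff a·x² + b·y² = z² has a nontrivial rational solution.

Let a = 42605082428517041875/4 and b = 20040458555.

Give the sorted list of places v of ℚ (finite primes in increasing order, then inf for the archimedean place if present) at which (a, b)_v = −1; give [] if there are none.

Mod squares: a ≡ 403, b ≡ 123395. Check v ∈ {∞, 2, 5, 13, 17, 23, 29, 31, 37}.
v=23: a=23^2·(≡13), b=23^1·(≡13) mod 23; (13|23)=+1, (13|23)=+1; (−1)^{2·1·11}·(+1)^1·(+1)^2 = +1.
v=13: a=13^1·(≡7), b=13^2·(≡1) mod 13; (7|13)=-1, (1|13)=+1; (−1)^{1·2·6}·(-1)^2·(+1)^1 = +1.
v=5: a=5^4·(≡3), b=5^1·(≡1) mod 5; (3|5)=-1, (1|5)=+1; (−1)^{4·1·2}·(-1)^1·(+1)^4 = -1.
v=2: v_2(a)=-2, v_2(b)=0; units ≡ 3, 3 (mod 8); ε·ε+αω+βω = 1·1+-2·1+0·1 ≡ 1  ⇒  (a,b)_2 = -1.
v=∞: 403 > 0 and 123395 > 0  ⇒  (a,b)_∞ = +1.
v=17: a=17^2·(≡3), b=17^0·(≡4) mod 17; (3|17)=-1, (4|17)=+1; (−1)^{2·0·8}·(-1)^0·(+1)^2 = +1.
v=29: a=29^2·(≡15), b=29^1·(≡15) mod 29; (15|29)=-1, (15|29)=-1; (−1)^{2·1·14}·(-1)^1·(-1)^2 = -1.
v=31: a=31^3·(≡21), b=31^2·(≡24) mod 31; (21|31)=-1, (24|31)=-1; (−1)^{3·2·15}·(-1)^2·(-1)^3 = -1.
v=37: a=37^2·(≡28), b=37^1·(≡6) mod 37; (28|37)=+1, (6|37)=-1; (−1)^{2·1·18}·(+1)^1·(-1)^2 = +1.
(403, 123395 / ℚ) ramifies at {2, 5, 29, 31}: a division algebra.

[2, 5, 29, 31]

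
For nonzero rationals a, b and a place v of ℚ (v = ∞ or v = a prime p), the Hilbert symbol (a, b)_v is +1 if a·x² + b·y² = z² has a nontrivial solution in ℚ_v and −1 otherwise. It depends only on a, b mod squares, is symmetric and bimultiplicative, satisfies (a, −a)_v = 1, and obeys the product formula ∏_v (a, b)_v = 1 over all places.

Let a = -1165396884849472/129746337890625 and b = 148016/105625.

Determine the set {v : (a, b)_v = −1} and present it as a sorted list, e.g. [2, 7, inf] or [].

(a, b) ≡ (-253, 11) mod (ℚ^×)²; places V = {2, 3, 5, 11, 13, 23, 29, ∞}.
(a,b)_5: α=-12, u≡3; β=-4, v≡4 (mod 5); (3|5)=-1, (4|5)=+1; sign (−1)^0·-1^-4·+1^-12 = +1.
(a,b)_29: α=6, u≡27; β=2, v≡21 (mod 29); (27|29)=-1, (21|29)=-1; sign (−1)^0·-1^2·-1^6 = +1.
(a,b)_13: α=0, u≡11; β=-2, v≡11 (mod 13); (11|13)=-1, (11|13)=-1; sign (−1)^0·-1^-2·-1^0 = +1.
(a,b)_11: α=3, u≡6; β=1, v≡1 (mod 11); (6|11)=-1, (1|11)=+1; sign (−1)^1·-1^1·+1^3 = +1.
(a,b)_2: α=6, β=4; u≡3, v≡3 (mod 8); ε(u)ε(v)=1·1, αω(v)=6·1, βω(u)=4·1; sum ≡ 1  ⇒  -1.
(a,b)_∞: sgn(-253)=−, sgn(11)=+, so +1.
(a,b)_3: α=-12, u≡2; β=0, v≡2 (mod 3); (2|3)=-1, (2|3)=-1; sign (−1)^0·-1^0·-1^-12 = +1.
(a,b)_23: α=1, u≡12; β=0, v≡14 (mod 23); (12|23)=+1, (14|23)=-1; sign (−1)^0·+1^0·-1^1 = -1.
(-253, 11 / ℚ) ramifies at {2, 23}: a division algebra.

[2, 23]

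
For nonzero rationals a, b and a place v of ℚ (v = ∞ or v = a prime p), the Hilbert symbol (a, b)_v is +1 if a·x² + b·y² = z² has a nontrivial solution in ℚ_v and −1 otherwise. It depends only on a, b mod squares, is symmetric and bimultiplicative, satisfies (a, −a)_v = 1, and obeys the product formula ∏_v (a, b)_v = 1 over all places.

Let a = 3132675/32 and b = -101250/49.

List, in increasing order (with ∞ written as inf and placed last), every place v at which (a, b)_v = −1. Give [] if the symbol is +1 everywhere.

(a, b) ≡ (3094, -2) mod (ℚ^×)²; places V = {2, 3, 5, 7, 13, 17, ∞}.
(a,b)_∞: sgn(3094)=+, sgn(-2)=−, so +1.
(a,b)_2: α=-5, β=1; u≡3, v≡7 (mod 8); ε(u)ε(v)=1·1, αω(v)=-5·0, βω(u)=1·1; sum ≡ 0  ⇒  +1.
(a,b)_13: α=1, u≡12; β=0, v≡2 (mod 13); (12|13)=+1, (2|13)=-1; sign (−1)^0·+1^0·-1^1 = -1.
(a,b)_3: α=4, u≡1; β=4, v≡1 (mod 3); (1|3)=+1, (1|3)=+1; sign (−1)^0·+1^4·+1^4 = +1.
(a,b)_7: α=1, u≡2; β=-2, v≡5 (mod 7); (2|7)=+1, (5|7)=-1; sign (−1)^0·+1^-2·-1^1 = -1.
(a,b)_5: α=2, u≡1; β=4, v≡2 (mod 5); (1|5)=+1, (2|5)=-1; sign (−1)^0·+1^4·-1^2 = +1.
(a,b)_17: α=1, u≡11; β=0, v≡16 (mod 17); (11|17)=-1, (16|17)=+1; sign (−1)^0·-1^0·+1^1 = +1.
(3094, -2 / ℚ) ramifies at {7, 13}: a division algebra.

[7, 13]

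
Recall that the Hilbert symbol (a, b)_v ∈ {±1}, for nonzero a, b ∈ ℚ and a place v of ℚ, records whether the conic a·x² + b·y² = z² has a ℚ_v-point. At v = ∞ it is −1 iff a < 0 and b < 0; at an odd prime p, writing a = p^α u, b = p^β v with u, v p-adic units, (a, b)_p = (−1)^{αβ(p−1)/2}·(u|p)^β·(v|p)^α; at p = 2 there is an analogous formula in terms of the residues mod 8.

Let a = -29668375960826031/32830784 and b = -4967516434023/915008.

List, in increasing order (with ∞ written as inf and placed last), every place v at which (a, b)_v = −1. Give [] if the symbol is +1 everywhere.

[17, inf]

(a, b) ≡ (-70499, -2431) mod (ℚ^×)²; places V = {2, 3, 7, 11, 13, 17, 19, 29, 43, 59, ∞}.
(a,b)_29: α=-1, u≡22; β=-2, v≡16 (mod 29); (22|29)=+1, (16|29)=+1; sign (−1)^0·+1^-2·+1^-1 = +1.
(a,b)_17: α=3, u≡1; β=-1, v≡7 (mod 17); (1|17)=+1, (7|17)=-1; sign (−1)^0·+1^-1·-1^3 = -1.
(a,b)_19: α=-2, u≡12; β=0, v≡17 (mod 19); (12|19)=-1, (17|19)=+1; sign (−1)^0·-1^0·+1^-2 = +1.
(a,b)_∞: sgn(-70499)=−, sgn(-2431)=−, so -1.
(a,b)_3: α=8, u≡1; β=10, v≡2 (mod 3); (1|3)=+1, (2|3)=-1; sign (−1)^0·+1^10·-1^8 = +1.
(a,b)_7: α=-2, u≡3; β=0, v≡6 (mod 7); (3|7)=-1, (6|7)=-1; sign (−1)^0·-1^0·-1^-2 = +1.
(a,b)_2: α=-6, β=-6; u≡5, v≡1 (mod 8); ε(u)ε(v)=0·0, αω(v)=-6·0, βω(u)=-6·1; sum ≡ 0  ⇒  +1.
(a,b)_43: α=2, u≡15; β=0, v≡37 (mod 43); (15|43)=+1, (37|43)=-1; sign (−1)^0·+1^0·-1^2 = +1.
(a,b)_13: α=1, u≡7; β=3, v≡7 (mod 13); (7|13)=-1, (7|13)=-1; sign (−1)^0·-1^3·-1^1 = +1.
(a,b)_59: α=2, u≡33; β=2, v≡10 (mod 59); (33|59)=-1, (10|59)=-1; sign (−1)^0·-1^2·-1^2 = +1.
(a,b)_11: α=1, u≡3; β=1, v≡8 (mod 11); (3|11)=+1, (8|11)=-1; sign (−1)^1·+1^1·-1^1 = +1.
|Ram(-70499, -2431)| = 2, even; anisotropic at {17, ∞}.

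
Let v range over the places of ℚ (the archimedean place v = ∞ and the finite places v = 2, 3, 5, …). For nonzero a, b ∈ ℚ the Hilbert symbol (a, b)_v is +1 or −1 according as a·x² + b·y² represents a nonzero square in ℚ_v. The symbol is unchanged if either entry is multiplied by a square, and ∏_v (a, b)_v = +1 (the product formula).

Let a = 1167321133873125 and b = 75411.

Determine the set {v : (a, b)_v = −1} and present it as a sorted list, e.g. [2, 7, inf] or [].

(a, b) ≡ (133, 19) mod (ℚ^×)²; places V = {2, 3, 5, 7, 11, 19, ∞}.
(a,b)_2: α=0, β=0; u≡5, v≡3 (mod 8); ε(u)ε(v)=0·1, αω(v)=0·1, βω(u)=0·1; sum ≡ 0  ⇒  +1.
(a,b)_11: α=2, u≡1; β=0, v≡6 (mod 11); (1|11)=+1, (6|11)=-1; sign (−1)^0·+1^0·-1^2 = +1.
(a,b)_7: α=3, u≡6; β=2, v≡6 (mod 7); (6|7)=-1, (6|7)=-1; sign (−1)^0·-1^2·-1^3 = -1.
(a,b)_∞: sgn(133)=+, sgn(19)=+, so +1.
(a,b)_19: α=3, u≡11; β=1, v≡17 (mod 19); (11|19)=+1, (17|19)=+1; sign (−1)^1·+1^1·+1^3 = -1.
(a,b)_3: α=8, u≡1; β=4, v≡1 (mod 3); (1|3)=+1, (1|3)=+1; sign (−1)^0·+1^4·+1^8 = +1.
(a,b)_5: α=4, u≡2; β=0, v≡1 (mod 5); (2|5)=-1, (1|5)=+1; sign (−1)^0·-1^0·+1^4 = +1.
(133, 19 / ℚ) ramifies at {7, 19}: a division algebra.

[7, 19]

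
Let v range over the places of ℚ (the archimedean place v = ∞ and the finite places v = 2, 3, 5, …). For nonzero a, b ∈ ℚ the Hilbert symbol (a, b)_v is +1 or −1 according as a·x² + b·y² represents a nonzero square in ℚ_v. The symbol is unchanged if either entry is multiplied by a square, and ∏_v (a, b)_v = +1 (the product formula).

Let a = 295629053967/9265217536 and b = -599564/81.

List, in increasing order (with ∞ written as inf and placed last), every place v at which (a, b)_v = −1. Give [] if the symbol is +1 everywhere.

Mod squares: a ≡ 23, b ≡ -3059. Check v ∈ {∞, 2, 3, 7, 13, 17, 19, 23, 47}.
v=2: v_2(a)=-22, v_2(b)=2; units ≡ 7, 5 (mod 8); ε·ε+αω+βω = 1·0+-22·1+2·0 ≡ 0  ⇒  (a,b)_2 = +1.
v=∞: 23 > 0 and -3059 < 0  ⇒  (a,b)_∞ = +1.
v=47: a=47^-2·(≡13), b=47^0·(≡35) mod 47; (13|47)=-1, (35|47)=-1; (−1)^{-2·0·23}·(-1)^0·(-1)^-2 = +1.
v=3: a=3^6·(≡2), b=3^-4·(≡1) mod 3; (2|3)=-1, (1|3)=+1; (−1)^{6·-4·1}·(-1)^-4·(+1)^6 = +1.
v=13: a=13^2·(≡9), b=13^0·(≡3) mod 13; (9|13)=+1, (3|13)=+1; (−1)^{2·0·6}·(+1)^0·(+1)^2 = +1.
v=23: a=23^1·(≡13), b=23^1·(≡5) mod 23; (13|23)=+1, (5|23)=-1; (−1)^{1·1·11}·(+1)^1·(-1)^1 = +1.
v=7: a=7^0·(≡2), b=7^3·(≡4) mod 7; (2|7)=+1, (4|7)=+1; (−1)^{0·3·3}·(+1)^3·(+1)^0 = +1.
v=17: a=17^2·(≡12), b=17^0·(≡2) mod 17; (12|17)=-1, (2|17)=+1; (−1)^{2·0·8}·(-1)^0·(+1)^2 = +1.
v=19: a=19^2·(≡1), b=19^1·(≡12) mod 19; (1|19)=+1, (12|19)=-1; (−1)^{2·1·9}·(+1)^1·(-1)^2 = +1.
Every local symbol is +1, so the conic 23·x² + -3059·y² = z² has ℚ_v-points for all v and hence a ℚ-point; (a, b / ℚ) ≅ M_2(ℚ).

[]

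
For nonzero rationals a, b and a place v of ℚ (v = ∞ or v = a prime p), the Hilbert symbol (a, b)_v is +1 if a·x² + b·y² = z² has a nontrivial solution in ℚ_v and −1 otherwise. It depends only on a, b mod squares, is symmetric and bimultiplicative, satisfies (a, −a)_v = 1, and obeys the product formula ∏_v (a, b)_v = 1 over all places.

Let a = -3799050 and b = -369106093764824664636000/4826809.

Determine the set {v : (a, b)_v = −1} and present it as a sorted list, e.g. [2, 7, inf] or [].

(a, b) ≡ (-151962, -310) mod (ℚ^×)²; places V = {2, 3, 5, 13, 19, 29, 31, 43, ∞}.
(a,b)_3: α=1, u≡1; β=8, v≡2 (mod 3); (1|3)=+1, (2|3)=-1; sign (−1)^0·+1^8·-1^1 = -1.
(a,b)_5: α=2, u≡3; β=3, v≡3 (mod 5); (3|5)=-1, (3|5)=-1; sign (−1)^0·-1^3·-1^2 = -1.
(a,b)_29: α=0, u≡8; β=4, v≡24 (mod 29); (8|29)=-1, (24|29)=+1; sign (−1)^0·-1^4·+1^0 = +1.
(a,b)_19: α=1, u≡6; β=2, v≡15 (mod 19); (6|19)=+1, (15|19)=-1; sign (−1)^0·+1^2·-1^1 = -1.
(a,b)_31: α=1, u≡24; β=3, v≡29 (mod 31); (24|31)=-1, (29|31)=-1; sign (−1)^1·-1^3·-1^1 = -1.
(a,b)_13: α=0, u≡5; β=-6, v≡11 (mod 13); (5|13)=-1, (11|13)=-1; sign (−1)^0·-1^-6·-1^0 = +1.
(a,b)_2: α=1, β=5; u≡3, v≡5 (mod 8); ε(u)ε(v)=1·0, αω(v)=1·1, βω(u)=5·1; sum ≡ 0  ⇒  +1.
(a,b)_∞: sgn(-151962)=−, sgn(-310)=−, so -1.
(a,b)_43: α=1, u≡15; β=2, v≡22 (mod 43); (15|43)=+1, (22|43)=-1; sign (−1)^0·+1^2·-1^1 = -1.
|Ram(-151962, -310)| = 6, even; anisotropic at {3, 5, 19, 31, 43, ∞}.

[3, 5, 19, 31, 43, inf]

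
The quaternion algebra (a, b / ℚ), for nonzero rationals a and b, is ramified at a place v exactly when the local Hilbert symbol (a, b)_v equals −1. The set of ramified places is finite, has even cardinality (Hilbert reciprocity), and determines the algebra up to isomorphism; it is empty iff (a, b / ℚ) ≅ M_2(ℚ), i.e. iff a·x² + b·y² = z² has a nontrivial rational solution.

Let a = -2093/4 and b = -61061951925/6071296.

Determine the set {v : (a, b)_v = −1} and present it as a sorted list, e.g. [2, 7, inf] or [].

[2, 7, 23, inf]

(a, b) ≡ (-2093, -1173) mod (ℚ^×)²; places V = {2, 3, 5, 7, 11, 13, 17, 23, 37, ∞}.
(a,b)_7: α=1, u≡4; β=-2, v≡3 (mod 7); (4|7)=+1, (3|7)=-1; sign (−1)^0·+1^-2·-1^1 = -1.
(a,b)_2: α=-2, β=-10; u≡3, v≡3 (mod 8); ε(u)ε(v)=1·1, αω(v)=-2·1, βω(u)=-10·1; sum ≡ 1  ⇒  -1.
(a,b)_∞: sgn(-2093)=−, sgn(-1173)=−, so -1.
(a,b)_37: α=0, u≡4; β=2, v≡9 (mod 37); (4|37)=+1, (9|37)=+1; sign (−1)^0·+1^2·+1^0 = +1.
(a,b)_23: α=1, u≡6; β=1, v≡6 (mod 23); (6|23)=+1, (6|23)=+1; sign (−1)^1·+1^1·+1^1 = -1.
(a,b)_5: α=0, u≡3; β=2, v≡3 (mod 5); (3|5)=-1, (3|5)=-1; sign (−1)^0·-1^2·-1^0 = +1.
(a,b)_13: α=1, u≡2; β=2, v≡3 (mod 13); (2|13)=-1, (3|13)=+1; sign (−1)^0·-1^2·+1^1 = +1.
(a,b)_3: α=0, u≡1; β=3, v≡2 (mod 3); (1|3)=+1, (2|3)=-1; sign (−1)^0·+1^3·-1^0 = +1.
(a,b)_17: α=0, u≡8; β=1, v≡2 (mod 17); (8|17)=+1, (2|17)=+1; sign (−1)^0·+1^1·+1^0 = +1.
(a,b)_11: α=0, u≡2; β=-2, v≡3 (mod 11); (2|11)=-1, (3|11)=+1; sign (−1)^0·-1^-2·+1^0 = +1.
|Ram(-2093, -1173)| = 4, even; anisotropic at {2, 7, 23, ∞}.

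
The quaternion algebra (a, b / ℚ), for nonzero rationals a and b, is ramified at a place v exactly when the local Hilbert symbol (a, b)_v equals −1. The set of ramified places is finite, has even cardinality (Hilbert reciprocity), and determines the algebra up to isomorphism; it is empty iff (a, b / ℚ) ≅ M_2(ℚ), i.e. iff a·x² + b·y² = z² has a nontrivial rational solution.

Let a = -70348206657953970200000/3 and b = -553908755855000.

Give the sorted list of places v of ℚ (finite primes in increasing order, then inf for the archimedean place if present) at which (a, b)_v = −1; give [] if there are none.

[2, 5, 13, inf]

Mod squares: a ≡ -523365, b ≡ -182. Check v ∈ {∞, 2, 3, 5, 7, 13, 23, 37, 41}.
v=37: a=37^3·(≡28), b=37^2·(≡25) mod 37; (28|37)=+1, (25|37)=+1; (−1)^{3·2·18}·(+1)^2·(+1)^3 = +1.
v=2: v_2(a)=6, v_2(b)=3; units ≡ 3, 5 (mod 8); ε·ε+αω+βω = 1·0+6·1+3·1 ≡ 1  ⇒  (a,b)_2 = -1.
v=3: a=3^-1·(≡1), b=3^0·(≡1) mod 3; (1|3)=+1, (1|3)=+1; (−1)^{-1·0·1}·(+1)^0·(+1)^-1 = +1.
v=∞: -523365 < 0 and -182 < 0  ⇒  (a,b)_∞ = -1.
v=7: a=7^2·(≡1), b=7^1·(≡4) mod 7; (1|7)=+1, (4|7)=+1; (−1)^{2·1·3}·(+1)^1·(+1)^2 = +1.
v=5: a=5^5·(≡2), b=5^4·(≡2) mod 5; (2|5)=-1, (2|5)=-1; (−1)^{5·4·2}·(-1)^4·(-1)^5 = -1.
v=13: a=13^2·(≡5), b=13^1·(≡9) mod 13; (5|13)=-1, (9|13)=+1; (−1)^{2·1·6}·(-1)^1·(+1)^2 = -1.
v=23: a=23^3·(≡5), b=23^2·(≡9) mod 23; (5|23)=-1, (9|23)=+1; (−1)^{3·2·11}·(-1)^2·(+1)^3 = +1.
v=41: a=41^3·(≡3), b=41^2·(≡37) mod 41; (3|41)=-1, (37|41)=+1; (−1)^{3·2·20}·(-1)^2·(+1)^3 = +1.
Ram(-523365, -182) = {2, 5, 13, ∞}; no ℚ_2-point on the conic.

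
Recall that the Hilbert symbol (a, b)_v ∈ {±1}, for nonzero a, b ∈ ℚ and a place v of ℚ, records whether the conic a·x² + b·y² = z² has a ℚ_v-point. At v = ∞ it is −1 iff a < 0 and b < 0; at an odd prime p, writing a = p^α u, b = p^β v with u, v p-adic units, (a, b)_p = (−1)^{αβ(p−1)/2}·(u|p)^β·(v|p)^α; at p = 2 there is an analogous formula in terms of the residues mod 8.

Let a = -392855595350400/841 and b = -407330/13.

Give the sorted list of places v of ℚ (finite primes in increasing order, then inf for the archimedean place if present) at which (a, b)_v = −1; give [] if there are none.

[13, inf]

Mod squares: a ≡ -6, b ≡ -10010. Check v ∈ {∞, 2, 3, 5, 7, 11, 13, 19, 23, 29}.
v=7: a=7^2·(≡1), b=7^1·(≡6) mod 7; (1|7)=+1, (6|7)=-1; (−1)^{2·1·3}·(+1)^1·(-1)^2 = +1.
v=13: a=13^4·(≡8), b=13^-1·(≡12) mod 13; (8|13)=-1, (12|13)=+1; (−1)^{4·-1·6}·(-1)^-1·(+1)^4 = -1.
v=2: v_2(a)=7, v_2(b)=1; units ≡ 5, 3 (mod 8); ε·ε+αω+βω = 0·1+7·1+1·1 ≡ 0  ⇒  (a,b)_2 = +1.
v=19: a=19^2·(≡8), b=19^0·(≡14) mod 19; (8|19)=-1, (14|19)=-1; (−1)^{2·0·9}·(-1)^0·(-1)^2 = +1.
v=11: a=11^0·(≡1), b=11^1·(≡9) mod 11; (1|11)=+1, (9|11)=+1; (−1)^{0·1·5}·(+1)^1·(+1)^0 = +1.
v=29: a=29^-2·(≡24), b=29^0·(≡7) mod 29; (24|29)=+1, (7|29)=+1; (−1)^{-2·0·14}·(+1)^0·(+1)^-2 = +1.
v=∞: -6 < 0 and -10010 < 0  ⇒  (a,b)_∞ = -1.
v=5: a=5^2·(≡4), b=5^1·(≡3) mod 5; (4|5)=+1, (3|5)=-1; (−1)^{2·1·2}·(+1)^1·(-1)^2 = +1.
v=3: a=3^5·(≡1), b=3^0·(≡1) mod 3; (1|3)=+1, (1|3)=+1; (−1)^{5·0·1}·(+1)^0·(+1)^5 = +1.
v=23: a=23^0·(≡7), b=23^2·(≡8) mod 23; (7|23)=-1, (8|23)=+1; (−1)^{0·2·11}·(-1)^2·(+1)^0 = +1.
Ram(-6, -10010) = {13, ∞}; no ℚ_13-point on the conic.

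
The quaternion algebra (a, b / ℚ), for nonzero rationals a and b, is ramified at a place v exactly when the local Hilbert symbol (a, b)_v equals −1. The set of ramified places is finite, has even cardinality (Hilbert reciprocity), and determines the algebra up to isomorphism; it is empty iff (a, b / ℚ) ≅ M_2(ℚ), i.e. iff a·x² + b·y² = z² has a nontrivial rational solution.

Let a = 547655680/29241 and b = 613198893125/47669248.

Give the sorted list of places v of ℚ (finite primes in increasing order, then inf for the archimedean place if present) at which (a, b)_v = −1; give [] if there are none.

(a, b) ≡ (1105, 4862) mod (ℚ^×)²; places V = {2, 3, 5, 7, 11, 13, 17, 19, 23, 43, ∞}.
(a,b)_7: α=0, u≡6; β=4, v≡2 (mod 7); (6|7)=-1, (2|7)=+1; sign (−1)^0·-1^4·+1^0 = +1.
(a,b)_∞: sgn(1105)=+, sgn(4862)=+, so +1.
(a,b)_43: α=0, u≡26; β=2, v≡34 (mod 43); (26|43)=-1, (34|43)=-1; sign (−1)^0·-1^2·-1^0 = +1.
(a,b)_13: α=1, u≡7; β=1, v≡10 (mod 13); (7|13)=-1, (10|13)=+1; sign (−1)^0·-1^1·+1^1 = -1.
(a,b)_5: α=1, u≡1; β=4, v≡3 (mod 5); (1|5)=+1, (3|5)=-1; sign (−1)^0·+1^4·-1^1 = -1.
(a,b)_11: α=2, u≡3; β=-1, v≡2 (mod 11); (3|11)=+1, (2|11)=-1; sign (−1)^0·+1^-1·-1^2 = +1.
(a,b)_19: α=-2, u≡12; β=0, v≡5 (mod 19); (12|19)=-1, (5|19)=+1; sign (−1)^0·-1^0·+1^-2 = +1.
(a,b)_17: α=1, u≡6; β=1, v≡12 (mod 17); (6|17)=-1, (12|17)=-1; sign (−1)^0·-1^1·-1^1 = +1.
(a,b)_23: α=0, u≡13; β=-2, v≡9 (mod 23); (13|23)=+1, (9|23)=+1; sign (−1)^0·+1^-2·+1^0 = +1.
(a,b)_2: α=12, β=-13; u≡1, v≡7 (mod 8); ε(u)ε(v)=0·1, αω(v)=12·0, βω(u)=-13·0; sum ≡ 0  ⇒  +1.
(a,b)_3: α=-4, u≡1; β=0, v≡2 (mod 3); (1|3)=+1, (2|3)=-1; sign (−1)^0·+1^0·-1^-4 = +1.
Ram(1105, 4862) = {5, 13}; no ℚ_5-point on the conic.

[5, 13]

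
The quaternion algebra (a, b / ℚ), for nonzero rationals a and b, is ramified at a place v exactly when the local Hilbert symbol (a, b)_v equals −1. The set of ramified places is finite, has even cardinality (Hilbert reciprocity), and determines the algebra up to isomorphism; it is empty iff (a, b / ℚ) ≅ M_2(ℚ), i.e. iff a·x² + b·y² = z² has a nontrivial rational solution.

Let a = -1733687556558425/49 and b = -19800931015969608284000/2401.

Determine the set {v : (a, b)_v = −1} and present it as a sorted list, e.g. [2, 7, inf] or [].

Mod squares: a ≡ -17, b ≡ -41990. Check v ∈ {∞, 2, 5, 7, 13, 17, 19, 37}.
v=13: a=13^4·(≡9), b=13^5·(≡5) mod 13; (9|13)=+1, (5|13)=-1; (−1)^{4·5·6}·(+1)^5·(-1)^4 = +1.
v=17: a=17^3·(≡8), b=17^5·(≡3) mod 17; (8|17)=+1, (3|17)=-1; (−1)^{3·5·8}·(+1)^5·(-1)^3 = -1.
v=19: a=19^2·(≡14), b=19^3·(≡13) mod 19; (14|19)=-1, (13|19)=-1; (−1)^{2·3·9}·(-1)^3·(-1)^2 = -1.
v=7: a=7^-2·(≡1), b=7^-4·(≡3) mod 7; (1|7)=+1, (3|7)=-1; (−1)^{-2·-4·3}·(+1)^-4·(-1)^-2 = +1.
v=37: a=37^2·(≡6), b=37^2·(≡23) mod 37; (6|37)=-1, (23|37)=-1; (−1)^{2·2·18}·(-1)^2·(-1)^2 = +1.
v=∞: -17 < 0 and -41990 < 0  ⇒  (a,b)_∞ = -1.
v=2: v_2(a)=0, v_2(b)=5; units ≡ 7, 5 (mod 8); ε·ε+αω+βω = 1·0+0·1+5·0 ≡ 0  ⇒  (a,b)_2 = +1.
v=5: a=5^2·(≡2), b=5^3·(≡3) mod 5; (2|5)=-1, (3|5)=-1; (−1)^{2·3·2}·(-1)^3·(-1)^2 = -1.
Ram(-17, -41990) = {5, 17, 19, ∞}; no ℚ_5-point on the conic.

[5, 17, 19, inf]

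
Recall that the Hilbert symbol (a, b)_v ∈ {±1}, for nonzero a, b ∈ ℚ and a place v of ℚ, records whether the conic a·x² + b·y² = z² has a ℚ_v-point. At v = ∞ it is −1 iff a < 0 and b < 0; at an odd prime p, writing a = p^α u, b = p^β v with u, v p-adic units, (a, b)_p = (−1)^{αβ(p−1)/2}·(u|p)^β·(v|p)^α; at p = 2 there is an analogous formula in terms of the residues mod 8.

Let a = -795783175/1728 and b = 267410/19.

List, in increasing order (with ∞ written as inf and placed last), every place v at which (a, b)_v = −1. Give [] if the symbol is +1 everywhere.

(a, b) ≡ (-330429, 41990) mod (ℚ^×)²; places V = {2, 3, 5, 11, 13, 17, 19, 31, ∞}.
(a,b)_5: α=2, u≡1; β=1, v≡3 (mod 5); (1|5)=+1, (3|5)=-1; sign (−1)^0·+1^1·-1^2 = +1.
(a,b)_17: α=3, u≡14; β=1, v≡11 (mod 17); (14|17)=-1, (11|17)=-1; sign (−1)^0·-1^1·-1^3 = +1.
(a,b)_19: α=1, u≡10; β=-1, v≡4 (mod 19); (10|19)=-1, (4|19)=+1; sign (−1)^1·-1^-1·+1^1 = +1.
(a,b)_3: α=-3, u≡2; β=0, v≡2 (mod 3); (2|3)=-1, (2|3)=-1; sign (−1)^0·-1^0·-1^-3 = -1.
(a,b)_2: α=-6, β=1; u≡3, v≡3 (mod 8); ε(u)ε(v)=1·1, αω(v)=-6·1, βω(u)=1·1; sum ≡ 0  ⇒  +1.
(a,b)_11: α=1, u≡6; β=2, v≡4 (mod 11); (6|11)=-1, (4|11)=+1; sign (−1)^0·-1^2·+1^1 = +1.
(a,b)_∞: sgn(-330429)=−, sgn(41990)=+, so +1.
(a,b)_31: α=1, u≡28; β=0, v≡10 (mod 31); (28|31)=+1, (10|31)=+1; sign (−1)^0·+1^0·+1^1 = +1.
(a,b)_13: α=0, u≡5; β=1, v≡5 (mod 13); (5|13)=-1, (5|13)=-1; sign (−1)^0·-1^1·-1^0 = -1.
|Ram(-330429, 41990)| = 2, even; anisotropic at {3, 13}.

[3, 13]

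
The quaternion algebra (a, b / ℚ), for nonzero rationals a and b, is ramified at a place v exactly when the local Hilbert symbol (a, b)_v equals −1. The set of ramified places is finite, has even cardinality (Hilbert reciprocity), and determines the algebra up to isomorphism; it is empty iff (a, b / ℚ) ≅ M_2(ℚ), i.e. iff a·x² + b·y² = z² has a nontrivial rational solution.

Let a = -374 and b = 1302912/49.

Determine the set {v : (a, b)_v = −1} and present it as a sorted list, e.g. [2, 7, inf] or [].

[11, 29]

Mod squares: a ≡ -374, b ≡ 2262. Check v ∈ {∞, 2, 3, 7, 11, 13, 17, 29}.
v=13: a=13^0·(≡3), b=13^1·(≡2) mod 13; (3|13)=+1, (2|13)=-1; (−1)^{0·1·6}·(+1)^1·(-1)^0 = +1.
v=11: a=11^1·(≡10), b=11^0·(≡10) mod 11; (10|11)=-1, (10|11)=-1; (−1)^{1·0·5}·(-1)^0·(-1)^1 = -1.
v=∞: -374 < 0 and 2262 > 0  ⇒  (a,b)_∞ = +1.
v=17: a=17^1·(≡12), b=17^0·(≡1) mod 17; (12|17)=-1, (1|17)=+1; (−1)^{1·0·8}·(-1)^0·(+1)^1 = +1.
v=29: a=29^0·(≡3), b=29^1·(≡25) mod 29; (3|29)=-1, (25|29)=+1; (−1)^{0·1·14}·(-1)^1·(+1)^0 = -1.
v=3: a=3^0·(≡1), b=3^3·(≡1) mod 3; (1|3)=+1, (1|3)=+1; (−1)^{0·3·1}·(+1)^3·(+1)^0 = +1.
v=2: v_2(a)=1, v_2(b)=7; units ≡ 5, 3 (mod 8); ε·ε+αω+βω = 0·1+1·1+7·1 ≡ 0  ⇒  (a,b)_2 = +1.
v=7: a=7^0·(≡4), b=7^-2·(≡2) mod 7; (4|7)=+1, (2|7)=+1; (−1)^{0·-2·3}·(+1)^-2·(+1)^0 = +1.
(-374, 2262 / ℚ) ramifies at {11, 29}: a division algebra.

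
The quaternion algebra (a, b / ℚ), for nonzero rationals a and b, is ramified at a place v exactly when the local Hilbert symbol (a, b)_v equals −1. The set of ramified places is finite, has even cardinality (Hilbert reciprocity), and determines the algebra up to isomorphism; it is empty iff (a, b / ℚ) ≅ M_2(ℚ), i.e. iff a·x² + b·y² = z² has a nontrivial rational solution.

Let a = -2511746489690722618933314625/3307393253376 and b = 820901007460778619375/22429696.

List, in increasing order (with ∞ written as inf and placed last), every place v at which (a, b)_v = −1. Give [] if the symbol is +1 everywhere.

(a, b) ≡ (-396865, 2639) mod (ℚ^×)²; places V = {2, 3, 5, 7, 11, 13, 17, 19, 23, 29, 37, ∞}.
(a,b)_13: α=4, u≡10; β=3, v≡6 (mod 13); (10|13)=+1, (6|13)=-1; sign (−1)^0·+1^3·-1^4 = +1.
(a,b)_5: α=3, u≡3; β=4, v≡1 (mod 5); (3|5)=-1, (1|5)=+1; sign (−1)^0·-1^4·+1^3 = +1.
(a,b)_17: α=3, u≡1; β=2, v≡9 (mod 17); (1|17)=+1, (9|17)=+1; sign (−1)^0·+1^2·+1^3 = +1.
(a,b)_3: α=-2, u≡2; β=2, v≡2 (mod 3); (2|3)=-1, (2|3)=-1; sign (−1)^0·-1^2·-1^-2 = +1.
(a,b)_19: α=4, u≡11; β=2, v≡11 (mod 19); (11|19)=+1, (11|19)=+1; sign (−1)^0·+1^2·+1^4 = +1.
(a,b)_∞: sgn(-396865)=−, sgn(2639)=+, so +1.
(a,b)_7: α=1, u≡3; β=3, v≡5 (mod 7); (3|7)=-1, (5|7)=-1; sign (−1)^1·-1^3·-1^1 = -1.
(a,b)_23: α=5, u≡8; β=2, v≡21 (mod 23); (8|23)=+1, (21|23)=-1; sign (−1)^0·+1^2·-1^5 = -1.
(a,b)_37: α=-2, u≡21; β=-2, v≡21 (mod 37); (21|37)=+1, (21|37)=+1; sign (−1)^0·+1^-2·+1^-2 = +1.
(a,b)_2: α=-28, β=-14; u≡7, v≡7 (mod 8); ε(u)ε(v)=1·1, αω(v)=-28·0, βω(u)=-14·0; sum ≡ 1  ⇒  -1.
(a,b)_29: α=3, u≡18; β=1, v≡9 (mod 29); (18|29)=-1, (9|29)=+1; sign (−1)^0·-1^1·+1^3 = -1.
(a,b)_11: α=0, u≡1; β=2, v≡6 (mod 11); (1|11)=+1, (6|11)=-1; sign (−1)^0·+1^2·-1^0 = +1.
|Ram(-396865, 2639)| = 4, even; anisotropic at {2, 7, 23, 29}.

[2, 7, 23, 29]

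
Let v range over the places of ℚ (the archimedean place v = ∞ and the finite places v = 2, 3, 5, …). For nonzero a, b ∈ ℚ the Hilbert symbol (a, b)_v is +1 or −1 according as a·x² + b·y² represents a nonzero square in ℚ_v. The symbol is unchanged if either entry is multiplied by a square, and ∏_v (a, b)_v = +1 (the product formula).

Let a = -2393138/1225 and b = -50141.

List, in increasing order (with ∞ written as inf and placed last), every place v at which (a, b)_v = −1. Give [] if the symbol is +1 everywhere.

Mod squares: a ≡ -19778, b ≡ -50141. Check v ∈ {∞, 2, 5, 7, 11, 13, 19, 29, 31}.
v=31: a=31^1·(≡15), b=31^0·(≡17) mod 31; (15|31)=-1, (17|31)=-1; (−1)^{1·0·15}·(-1)^0·(-1)^1 = -1.
v=19: a=19^0·(≡5), b=19^1·(≡2) mod 19; (5|19)=+1, (2|19)=-1; (−1)^{0·1·9}·(+1)^1·(-1)^0 = +1.
v=2: v_2(a)=1, v_2(b)=0; units ≡ 7, 3 (mod 8); ε·ε+αω+βω = 1·1+1·1+0·0 ≡ 0  ⇒  (a,b)_2 = +1.
v=29: a=29^1·(≡10), b=29^1·(≡11) mod 29; (10|29)=-1, (11|29)=-1; (−1)^{1·1·14}·(-1)^1·(-1)^1 = +1.
v=7: a=7^-2·(≡2), b=7^1·(≡5) mod 7; (2|7)=+1, (5|7)=-1; (−1)^{-2·1·3}·(+1)^1·(-1)^-2 = +1.
v=13: a=13^0·(≡2), b=13^1·(≡4) mod 13; (2|13)=-1, (4|13)=+1; (−1)^{0·1·6}·(-1)^1·(+1)^0 = -1.
v=5: a=5^-2·(≡3), b=5^0·(≡4) mod 5; (3|5)=-1, (4|5)=+1; (−1)^{-2·0·2}·(-1)^0·(+1)^-2 = +1.
v=11: a=11^3·(≡7), b=11^0·(≡8) mod 11; (7|11)=-1, (8|11)=-1; (−1)^{3·0·5}·(-1)^0·(-1)^3 = -1.
v=∞: -19778 < 0 and -50141 < 0  ⇒  (a,b)_∞ = -1.
|Ram(-19778, -50141)| = 4, even; anisotropic at {11, 13, 31, ∞}.

[11, 13, 31, inf]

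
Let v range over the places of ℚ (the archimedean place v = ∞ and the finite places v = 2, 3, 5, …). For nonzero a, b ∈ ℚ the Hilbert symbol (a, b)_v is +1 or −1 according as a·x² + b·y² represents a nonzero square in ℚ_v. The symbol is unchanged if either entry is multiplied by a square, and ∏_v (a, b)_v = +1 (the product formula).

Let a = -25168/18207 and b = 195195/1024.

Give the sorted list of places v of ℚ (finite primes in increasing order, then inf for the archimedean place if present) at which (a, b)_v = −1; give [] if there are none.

[3, 7, 11, 13]

(a, b) ≡ (-91, 1155) mod (ℚ^×)²; places V = {2, 3, 5, 7, 11, 13, 17, ∞}.
(a,b)_13: α=1, u≡2; β=2, v≡5 (mod 13); (2|13)=-1, (5|13)=-1; sign (−1)^0·-1^2·-1^1 = -1.
(a,b)_7: α=-1, u≡1; β=1, v≡2 (mod 7); (1|7)=+1, (2|7)=+1; sign (−1)^1·+1^1·+1^-1 = -1.
(a,b)_2: α=4, β=-10; u≡5, v≡3 (mod 8); ε(u)ε(v)=0·1, αω(v)=4·1, βω(u)=-10·1; sum ≡ 0  ⇒  +1.
(a,b)_5: α=0, u≡1; β=1, v≡1 (mod 5); (1|5)=+1, (1|5)=+1; sign (−1)^0·+1^1·+1^0 = +1.
(a,b)_17: α=-2, u≡5; β=0, v≡13 (mod 17); (5|17)=-1, (13|17)=+1; sign (−1)^0·-1^0·+1^-2 = +1.
(a,b)_∞: sgn(-91)=−, sgn(1155)=+, so +1.
(a,b)_3: α=-2, u≡2; β=1, v≡1 (mod 3); (2|3)=-1, (1|3)=+1; sign (−1)^0·-1^1·+1^-2 = -1.
(a,b)_11: α=2, u≡6; β=1, v≡2 (mod 11); (6|11)=-1, (2|11)=-1; sign (−1)^0·-1^1·-1^2 = -1.
|Ram(-91, 1155)| = 4, even; anisotropic at {3, 7, 11, 13}.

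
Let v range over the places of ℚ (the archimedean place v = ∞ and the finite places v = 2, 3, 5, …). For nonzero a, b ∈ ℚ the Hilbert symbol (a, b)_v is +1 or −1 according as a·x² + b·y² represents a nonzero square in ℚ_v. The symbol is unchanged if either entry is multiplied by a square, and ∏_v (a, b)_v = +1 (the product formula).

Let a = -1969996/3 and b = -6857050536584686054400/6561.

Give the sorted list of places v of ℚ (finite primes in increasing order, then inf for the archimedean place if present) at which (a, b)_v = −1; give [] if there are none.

(a, b) ≡ (-57, -3059) mod (ℚ^×)²; places V = {2, 3, 5, 7, 19, 23, ∞}.
(a,b)_∞: sgn(-57)=−, sgn(-3059)=−, so -1.
(a,b)_7: α=2, u≡6; β=5, v≡1 (mod 7); (6|7)=-1, (1|7)=+1; sign (−1)^0·-1^5·+1^2 = -1.
(a,b)_3: α=-1, u≡2; β=-8, v≡1 (mod 3); (2|3)=-1, (1|3)=+1; sign (−1)^0·-1^-8·+1^-1 = +1.
(a,b)_5: α=0, u≡3; β=2, v≡4 (mod 5); (3|5)=-1, (4|5)=+1; sign (−1)^0·-1^2·+1^0 = +1.
(a,b)_23: α=2, u≡16; β=5, v≡11 (mod 23); (16|23)=+1, (11|23)=-1; sign (−1)^0·+1^5·-1^2 = +1.
(a,b)_2: α=2, β=10; u≡7, v≡5 (mod 8); ε(u)ε(v)=1·0, αω(v)=2·1, βω(u)=10·0; sum ≡ 0  ⇒  +1.
(a,b)_19: α=1, u≡6; β=5, v≡13 (mod 19); (6|19)=+1, (13|19)=-1; sign (−1)^1·+1^5·-1^1 = +1.
(-57, -3059 / ℚ) ramifies at {7, ∞}: a division algebra.

[7, inf]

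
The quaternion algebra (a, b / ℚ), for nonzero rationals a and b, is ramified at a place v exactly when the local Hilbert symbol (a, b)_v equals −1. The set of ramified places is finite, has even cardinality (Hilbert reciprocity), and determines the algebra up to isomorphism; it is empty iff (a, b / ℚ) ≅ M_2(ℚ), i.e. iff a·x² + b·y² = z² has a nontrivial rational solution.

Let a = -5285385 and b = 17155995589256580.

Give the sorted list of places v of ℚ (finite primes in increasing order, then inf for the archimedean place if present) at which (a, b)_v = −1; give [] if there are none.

[3, 5]

Mod squares: a ≡ -11985, b ≡ 705. Check v ∈ {∞, 2, 3, 5, 7, 17, 47}.
v=3: a=3^3·(≡1), b=3^5·(≡1) mod 3; (1|3)=+1, (1|3)=+1; (−1)^{3·5·1}·(+1)^5·(+1)^3 = -1.
v=17: a=17^1·(≡8), b=17^2·(≡13) mod 17; (8|17)=+1, (13|17)=+1; (−1)^{1·2·8}·(+1)^2·(+1)^1 = +1.
v=∞: -11985 < 0 and 705 > 0  ⇒  (a,b)_∞ = +1.
v=5: a=5^1·(≡3), b=5^1·(≡1) mod 5; (3|5)=-1, (1|5)=+1; (−1)^{1·1·2}·(-1)^1·(+1)^1 = -1.
v=2: v_2(a)=0, v_2(b)=2; units ≡ 7, 1 (mod 8); ε·ε+αω+βω = 1·0+0·0+2·0 ≡ 0  ⇒  (a,b)_2 = +1.
v=7: a=7^2·(≡5), b=7^6·(≡3) mod 7; (5|7)=-1, (3|7)=-1; (−1)^{2·6·3}·(-1)^6·(-1)^2 = +1.
v=47: a=47^1·(≡16), b=47^3·(≡30) mod 47; (16|47)=+1, (30|47)=-1; (−1)^{1·3·23}·(+1)^3·(-1)^1 = +1.
(-11985, 705 / ℚ) ramifies at {3, 5}: a division algebra.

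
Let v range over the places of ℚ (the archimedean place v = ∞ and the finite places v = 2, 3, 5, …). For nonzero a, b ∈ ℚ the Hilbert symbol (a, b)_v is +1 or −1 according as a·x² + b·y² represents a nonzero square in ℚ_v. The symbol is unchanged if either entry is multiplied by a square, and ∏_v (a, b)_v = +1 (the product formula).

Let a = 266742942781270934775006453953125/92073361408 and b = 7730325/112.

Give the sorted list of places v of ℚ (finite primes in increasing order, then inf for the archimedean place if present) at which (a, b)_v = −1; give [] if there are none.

(a, b) ≡ (59802379, 240499) mod (ℚ^×)²; places V = {2, 3, 5, 7, 13, 17, 19, 29, 31, 43, 47, ∞}.
(a,b)_5: α=6, u≡1; β=2, v≡4 (mod 5); (1|5)=+1, (4|5)=+1; sign (−1)^0·+1^2·+1^6 = +1.
(a,b)_29: α=1, u≡10; β=0, v≡15 (mod 29); (10|29)=-1, (15|29)=-1; sign (−1)^0·-1^0·-1^1 = -1.
(a,b)_19: α=2, u≡18; β=0, v≡17 (mod 19); (18|19)=-1, (17|19)=+1; sign (−1)^0·-1^0·+1^2 = +1.
(a,b)_7: α=-3, u≡5; β=-1, v≡4 (mod 7); (5|7)=-1, (4|7)=+1; sign (−1)^1·-1^-1·+1^-3 = +1.
(a,b)_∞: sgn(59802379)=+, sgn(240499)=+, so +1.
(a,b)_47: α=6, u≡21; β=1, v≡43 (mod 47); (21|47)=+1, (43|47)=-1; sign (−1)^0·+1^1·-1^6 = +1.
(a,b)_43: α=3, u≡16; β=1, v≡3 (mod 43); (16|43)=+1, (3|43)=-1; sign (−1)^1·+1^1·-1^3 = +1.
(a,b)_2: α=-28, β=-4; u≡3, v≡3 (mod 8); ε(u)ε(v)=1·1, αω(v)=-28·1, βω(u)=-4·1; sum ≡ 1  ⇒  -1.
(a,b)_31: α=3, u≡28; β=0, v≡25 (mod 31); (28|31)=+1, (25|31)=+1; sign (−1)^0·+1^0·+1^3 = +1.
(a,b)_3: α=0, u≡1; β=2, v≡1 (mod 3); (1|3)=+1, (1|3)=+1; sign (−1)^0·+1^2·+1^0 = +1.
(a,b)_17: α=3, u≡7; β=1, v≡6 (mod 17); (7|17)=-1, (6|17)=-1; sign (−1)^0·-1^1·-1^3 = +1.
(a,b)_13: α=1, u≡3; β=0, v≡12 (mod 13); (3|13)=+1, (12|13)=+1; sign (−1)^0·+1^0·+1^1 = +1.
(59802379, 240499 / ℚ) ramifies at {2, 29}: a division algebra.

[2, 29]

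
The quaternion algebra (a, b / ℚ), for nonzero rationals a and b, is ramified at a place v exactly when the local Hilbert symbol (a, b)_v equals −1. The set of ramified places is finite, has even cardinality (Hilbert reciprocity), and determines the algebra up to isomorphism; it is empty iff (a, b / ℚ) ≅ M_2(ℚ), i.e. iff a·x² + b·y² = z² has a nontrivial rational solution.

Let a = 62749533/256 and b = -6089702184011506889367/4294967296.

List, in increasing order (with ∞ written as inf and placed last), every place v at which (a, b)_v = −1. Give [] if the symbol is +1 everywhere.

[3, 7, 17, 19]

Mod squares: a ≡ 74613, b ≡ -7. Check v ∈ {∞, 2, 3, 7, 11, 17, 19, 29}.
v=17: a=17^1·(≡7), b=17^2·(≡10) mod 17; (7|17)=-1, (10|17)=-1; (−1)^{1·2·8}·(-1)^2·(-1)^1 = -1.
v=3: a=3^1·(≡1), b=3^8·(≡2) mod 3; (1|3)=+1, (2|3)=-1; (−1)^{1·8·1}·(+1)^8·(-1)^1 = -1.
v=2: v_2(a)=-8, v_2(b)=-32; units ≡ 5, 1 (mod 8); ε·ε+αω+βω = 0·0+-8·0+-32·1 ≡ 0  ⇒  (a,b)_2 = +1.
v=19: a=19^1·(≡3), b=19^2·(≡13) mod 19; (3|19)=-1, (13|19)=-1; (−1)^{1·2·9}·(-1)^2·(-1)^1 = -1.
v=29: a=29^2·(≡24), b=29^0·(≡16) mod 29; (24|29)=+1, (16|29)=+1; (−1)^{2·0·14}·(+1)^0·(+1)^2 = +1.
v=7: a=7^1·(≡3), b=7^3·(≡5) mod 7; (3|7)=-1, (5|7)=-1; (−1)^{1·3·3}·(-1)^3·(-1)^1 = -1.
v=∞: 74613 > 0 and -7 < 0  ⇒  (a,b)_∞ = +1.
v=11: a=11^1·(≡8), b=11^10·(≡4) mod 11; (8|11)=-1, (4|11)=+1; (−1)^{1·10·5}·(-1)^10·(+1)^1 = +1.
Ram(74613, -7) = {3, 7, 17, 19}; no ℚ_3-point on the conic.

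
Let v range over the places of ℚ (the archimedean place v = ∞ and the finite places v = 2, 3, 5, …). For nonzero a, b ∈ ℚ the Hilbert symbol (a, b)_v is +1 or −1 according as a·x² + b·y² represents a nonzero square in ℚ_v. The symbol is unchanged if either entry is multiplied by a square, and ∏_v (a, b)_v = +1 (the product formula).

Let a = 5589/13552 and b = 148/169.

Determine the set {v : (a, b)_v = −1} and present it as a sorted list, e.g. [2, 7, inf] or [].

Mod squares: a ≡ 483, b ≡ 37. Check v ∈ {∞, 2, 3, 7, 11, 13, 23, 37}.
v=11: a=11^-2·(≡6), b=11^0·(≡4) mod 11; (6|11)=-1, (4|11)=+1; (−1)^{-2·0·5}·(-1)^0·(+1)^-2 = +1.
v=13: a=13^0·(≡2), b=13^-2·(≡5) mod 13; (2|13)=-1, (5|13)=-1; (−1)^{0·-2·6}·(-1)^-2·(-1)^0 = +1.
v=7: a=7^-1·(≡6), b=7^0·(≡1) mod 7; (6|7)=-1, (1|7)=+1; (−1)^{-1·0·3}·(-1)^0·(+1)^-1 = +1.
v=3: a=3^5·(≡2), b=3^0·(≡1) mod 3; (2|3)=-1, (1|3)=+1; (−1)^{5·0·1}·(-1)^0·(+1)^5 = +1.
v=37: a=37^0·(≡15), b=37^1·(≡9) mod 37; (15|37)=-1, (9|37)=+1; (−1)^{0·1·18}·(-1)^1·(+1)^0 = -1.
v=∞: 483 > 0 and 37 > 0  ⇒  (a,b)_∞ = +1.
v=2: v_2(a)=-4, v_2(b)=2; units ≡ 3, 5 (mod 8); ε·ε+αω+βω = 1·0+-4·1+2·1 ≡ 0  ⇒  (a,b)_2 = +1.
v=23: a=23^1·(≡21), b=23^0·(≡7) mod 23; (21|23)=-1, (7|23)=-1; (−1)^{1·0·11}·(-1)^0·(-1)^1 = -1.
(483, 37 / ℚ) ramifies at {23, 37}: a division algebra.

[23, 37]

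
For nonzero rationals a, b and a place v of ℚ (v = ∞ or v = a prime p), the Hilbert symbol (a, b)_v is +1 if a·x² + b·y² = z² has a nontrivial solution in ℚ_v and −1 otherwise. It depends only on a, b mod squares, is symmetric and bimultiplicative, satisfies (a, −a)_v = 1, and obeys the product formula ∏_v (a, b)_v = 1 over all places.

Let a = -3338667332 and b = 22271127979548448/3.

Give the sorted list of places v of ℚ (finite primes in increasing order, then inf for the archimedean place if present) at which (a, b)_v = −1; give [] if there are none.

(a, b) ≡ (-17, 6006) mod (ℚ^×)²; places V = {2, 3, 7, 11, 13, 17, ∞}.
(a,b)_7: α=4, u≡4; β=7, v≡2 (mod 7); (4|7)=+1, (2|7)=+1; sign (−1)^0·+1^7·+1^4 = +1.
(a,b)_11: α=2, u≡9; β=3, v≡7 (mod 11); (9|11)=+1, (7|11)=-1; sign (−1)^0·+1^3·-1^2 = +1.
(a,b)_2: α=2, β=5; u≡7, v≡3 (mod 8); ε(u)ε(v)=1·1, αω(v)=2·1, βω(u)=5·0; sum ≡ 1  ⇒  -1.
(a,b)_3: α=0, u≡1; β=-1, v≡1 (mod 3); (1|3)=+1, (1|3)=+1; sign (−1)^0·+1^-1·+1^0 = +1.
(a,b)_13: α=2, u≡9; β=3, v≡11 (mod 13); (9|13)=+1, (11|13)=-1; sign (−1)^0·+1^3·-1^2 = +1.
(a,b)_17: α=1, u≡15; β=2, v≡10 (mod 17); (15|17)=+1, (10|17)=-1; sign (−1)^0·+1^2·-1^1 = -1.
(a,b)_∞: sgn(-17)=−, sgn(6006)=+, so +1.
Ram(-17, 6006) = {2, 17}; no ℚ_2-point on the conic.

[2, 17]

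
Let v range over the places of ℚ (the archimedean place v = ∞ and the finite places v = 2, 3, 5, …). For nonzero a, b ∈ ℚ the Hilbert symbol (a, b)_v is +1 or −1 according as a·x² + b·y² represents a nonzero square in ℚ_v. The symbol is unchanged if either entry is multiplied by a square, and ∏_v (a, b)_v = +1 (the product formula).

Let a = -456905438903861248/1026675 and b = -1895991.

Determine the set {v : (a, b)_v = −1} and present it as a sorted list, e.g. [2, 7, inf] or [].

[31, 37, 41, inf]

(a, b) ≡ (-4091349, -1895991) mod (ℚ^×)²; places V = {2, 3, 5, 7, 13, 17, 19, 29, 31, 37, 41, ∞}.
(a,b)_7: α=2, u≡2; β=0, v≡1 (mod 7); (2|7)=+1, (1|7)=+1; sign (−1)^0·+1^0·+1^2 = +1.
(a,b)_37: α=1, u≡9; β=1, v≡2 (mod 37); (9|37)=+1, (2|37)=-1; sign (−1)^0·+1^1·-1^1 = -1.
(a,b)_19: α=2, u≡16; β=1, v≡18 (mod 19); (16|19)=+1, (18|19)=-1; sign (−1)^0·+1^1·-1^2 = +1.
(a,b)_41: α=1, u≡25; β=0, v≡13 (mod 41); (25|41)=+1, (13|41)=-1; sign (−1)^0·+1^0·-1^1 = -1.
(a,b)_13: α=-2, u≡6; β=0, v≡7 (mod 13); (6|13)=-1, (7|13)=-1; sign (−1)^0·-1^0·-1^-2 = +1.
(a,b)_31: α=1, u≡20; β=1, v≡2 (mod 31); (20|31)=+1, (2|31)=+1; sign (−1)^1·+1^1·+1^1 = -1.
(a,b)_3: α=-5, u≡2; β=1, v≡1 (mod 3); (2|3)=-1, (1|3)=+1; sign (−1)^1·-1^1·+1^-5 = +1.
(a,b)_17: α=2, u≡5; β=0, v≡2 (mod 17); (5|17)=-1, (2|17)=+1; sign (−1)^0·-1^0·+1^2 = +1.
(a,b)_29: α=1, u≡23; β=1, v≡16 (mod 29); (23|29)=+1, (16|29)=+1; sign (−1)^0·+1^1·+1^1 = +1.
(a,b)_∞: sgn(-4091349)=−, sgn(-1895991)=−, so -1.
(a,b)_2: α=16, β=0; u≡3, v≡1 (mod 8); ε(u)ε(v)=1·0, αω(v)=16·0, βω(u)=0·1; sum ≡ 0  ⇒  +1.
(a,b)_5: α=-2, u≡1; β=0, v≡4 (mod 5); (1|5)=+1, (4|5)=+1; sign (−1)^0·+1^0·+1^-2 = +1.
Ram(-4091349, -1895991) = {31, 37, 41, ∞}; no ℚ_31-point on the conic.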